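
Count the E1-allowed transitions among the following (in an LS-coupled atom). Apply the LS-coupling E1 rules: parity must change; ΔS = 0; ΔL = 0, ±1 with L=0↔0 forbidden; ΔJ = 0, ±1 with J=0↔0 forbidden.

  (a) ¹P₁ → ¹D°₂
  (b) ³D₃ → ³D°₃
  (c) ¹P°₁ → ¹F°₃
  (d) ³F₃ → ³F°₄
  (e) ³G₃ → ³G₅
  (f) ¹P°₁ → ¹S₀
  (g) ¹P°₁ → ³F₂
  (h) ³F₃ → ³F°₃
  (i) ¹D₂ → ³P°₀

(a) allowed
(b) allowed
(c) forbidden (parity, ΔL, ΔJ fail)
(d) allowed
(e) forbidden (parity, ΔJ fail)
(f) allowed
(g) forbidden (ΔS, ΔL fail)
(h) allowed
(i) forbidden (ΔS, ΔJ fail)
Total allowed: 5 of 9.

5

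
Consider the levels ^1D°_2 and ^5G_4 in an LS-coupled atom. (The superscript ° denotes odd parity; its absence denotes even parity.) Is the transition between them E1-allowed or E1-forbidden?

Parity must change: odd → even — passes.
ΔS = 0: S: 0 → 2 — fails.
ΔL = 0, ±1 (not L=0↔0): L: 2 → 4, ΔL = +2 — fails.
ΔJ = 0, ±1 (not J=0↔0): J: 2 → 4, ΔJ = +2 — fails.
Rule(s) violated: ΔS, ΔL, ΔJ.

forbidden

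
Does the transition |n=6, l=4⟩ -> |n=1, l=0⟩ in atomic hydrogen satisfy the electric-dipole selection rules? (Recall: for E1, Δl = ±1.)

Δl = 0 − 4 = -4; the E1 rule Δl = ±1 is fails.
The transition is electric-dipole forbidden.

forbidden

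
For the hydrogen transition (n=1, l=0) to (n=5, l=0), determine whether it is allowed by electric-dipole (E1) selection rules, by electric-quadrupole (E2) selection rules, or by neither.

neither

Δl = 0 − 0 = +0; l_i + l_f = 0.
E1 (Δl = ±1): not satisfied.
E2 (Δl = 0,±2, l_i+l_f ≥ 2): not satisfied.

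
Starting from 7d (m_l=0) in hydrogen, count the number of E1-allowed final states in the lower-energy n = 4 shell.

E1 requires Δl = ±1, so l_f ∈ {1, 3}; with 0 ≤ l_f ≤ n_f−1 = 3, the allowed l_f values are {1, 3}.
For l_f = 1: m_f ∈ {m_i−1, m_i, m_i+1} ∩ [−1, 1] = {-1, 0, 1} → 3 states.
For l_f = 3: m_f ∈ {m_i−1, m_i, m_i+1} ∩ [−3, 3] = {-1, 0, 1} → 3 states.
Total: 6.

6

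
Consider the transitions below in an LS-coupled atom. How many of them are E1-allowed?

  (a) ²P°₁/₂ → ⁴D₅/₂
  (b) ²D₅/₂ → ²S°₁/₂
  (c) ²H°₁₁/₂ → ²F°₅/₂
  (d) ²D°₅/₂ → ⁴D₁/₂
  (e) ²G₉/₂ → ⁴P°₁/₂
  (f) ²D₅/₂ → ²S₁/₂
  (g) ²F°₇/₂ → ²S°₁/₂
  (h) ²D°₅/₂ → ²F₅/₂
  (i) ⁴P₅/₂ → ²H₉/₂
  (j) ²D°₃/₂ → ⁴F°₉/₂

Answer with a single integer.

1

(a) forbidden (ΔS, ΔJ fail)
(b) forbidden (ΔL, ΔJ fail)
(c) forbidden (parity, ΔL, ΔJ fail)
(d) forbidden (ΔS, ΔJ fail)
(e) forbidden (ΔS, ΔL, ΔJ fail)
(f) forbidden (parity, ΔL, ΔJ fail)
(g) forbidden (parity, ΔL, ΔJ fail)
(h) allowed
(i) forbidden (parity, ΔS, ΔL, ΔJ fail)
(j) forbidden (parity, ΔS, ΔJ fail)
Total allowed: 1 of 10.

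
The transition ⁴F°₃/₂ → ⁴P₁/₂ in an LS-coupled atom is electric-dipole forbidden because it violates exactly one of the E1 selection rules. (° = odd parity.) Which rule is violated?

ΔJ = 0, ±1 (not J=0↔0): J: 3/2 → 1/2, ΔJ = -1 — passes.
ΔL = 0, ±1 (not L=0↔0): L: 3 → 1, ΔL = -2 — fails.
Parity must change: odd → even — passes.
ΔS = 0: S: 3/2 → 3/2 — passes.

the ΔL = 0, ±1 rule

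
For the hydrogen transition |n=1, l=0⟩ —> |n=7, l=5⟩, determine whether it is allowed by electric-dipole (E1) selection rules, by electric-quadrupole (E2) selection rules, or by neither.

neither

Δl = 5 − 0 = +5; l_i + l_f = 5.
E1 (Δl = ±1): not satisfied.
E2 (Δl = 0,±2, l_i+l_f ≥ 2): not satisfied.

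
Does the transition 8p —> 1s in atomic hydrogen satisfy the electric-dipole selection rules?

Initial l = 1, final l = 0, so Δl = -1. E1 requires Δl = ±1: ok.
All E1 selection rules are satisfied.

allowed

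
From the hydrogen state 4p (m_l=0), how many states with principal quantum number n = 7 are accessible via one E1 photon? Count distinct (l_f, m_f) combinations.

E1 requires Δl = ±1, so l_f ∈ {0, 2}; with 0 ≤ l_f ≤ n_f−1 = 6, the allowed l_f values are {0, 2}.
For l_f = 0: m_f ∈ {m_i−1, m_i, m_i+1} ∩ [−0, 0] = {0} → 1 state.
For l_f = 2: m_f ∈ {m_i−1, m_i, m_i+1} ∩ [−2, 2] = {-1, 0, 1} → 3 states.
Total: 4.

4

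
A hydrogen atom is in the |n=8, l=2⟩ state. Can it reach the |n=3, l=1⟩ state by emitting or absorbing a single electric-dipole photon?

allowed

Initial l = 2, final l = 1, so Δl = -1. E1 requires Δl = ±1: passes.
All E1 selection rules are satisfied.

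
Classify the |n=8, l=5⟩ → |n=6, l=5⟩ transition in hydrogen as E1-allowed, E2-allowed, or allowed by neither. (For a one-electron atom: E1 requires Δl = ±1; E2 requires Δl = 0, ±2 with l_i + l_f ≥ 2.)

Δl = 5 − 5 = +0; l_i + l_f = 10.
E1 (Δl = ±1): not satisfied.
E2 (Δl = 0,±2, l_i+l_f ≥ 2): satisfied.

E2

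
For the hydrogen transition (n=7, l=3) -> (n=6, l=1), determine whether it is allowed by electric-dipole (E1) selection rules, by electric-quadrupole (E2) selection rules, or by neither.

E2

Δl = 1 − 3 = -2; l_i + l_f = 4.
E1 (Δl = ±1): not satisfied.
E2 (Δl = 0,±2, l_i+l_f ≥ 2): satisfied.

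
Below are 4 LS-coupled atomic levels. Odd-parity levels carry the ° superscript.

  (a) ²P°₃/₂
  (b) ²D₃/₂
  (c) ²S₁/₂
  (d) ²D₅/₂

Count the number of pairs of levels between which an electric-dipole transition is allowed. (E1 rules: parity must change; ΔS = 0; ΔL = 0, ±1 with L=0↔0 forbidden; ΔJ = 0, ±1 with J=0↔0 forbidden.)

3

(a)–(b): allowed.
(a)–(c): allowed.
(a)–(d): allowed.
(b)–(c): forbidden (parity, ΔL).
(b)–(d): forbidden (parity).
(c)–(d): forbidden (parity, ΔL, ΔJ).
Allowed pairs: 3 of 6.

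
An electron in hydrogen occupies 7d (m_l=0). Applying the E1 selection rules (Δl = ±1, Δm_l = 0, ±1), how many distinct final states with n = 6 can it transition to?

6

E1 requires Δl = ±1, so l_f ∈ {1, 3}; with 0 ≤ l_f ≤ n_f−1 = 5, the allowed l_f values are {1, 3}.
For l_f = 1: m_f ∈ {m_i−1, m_i, m_i+1} ∩ [−1, 1] = {-1, 0, 1} → 3 states.
For l_f = 3: m_f ∈ {m_i−1, m_i, m_i+1} ∩ [−3, 3] = {-1, 0, 1} → 3 states.
Total: 6.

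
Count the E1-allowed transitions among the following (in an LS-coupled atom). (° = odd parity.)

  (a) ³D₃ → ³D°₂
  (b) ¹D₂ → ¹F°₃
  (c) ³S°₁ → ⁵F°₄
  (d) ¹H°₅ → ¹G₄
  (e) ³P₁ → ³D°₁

4

(a) allowed
(b) allowed
(c) forbidden (parity, ΔS, ΔL, ΔJ fail)
(d) allowed
(e) allowed
Total allowed: 4 of 5.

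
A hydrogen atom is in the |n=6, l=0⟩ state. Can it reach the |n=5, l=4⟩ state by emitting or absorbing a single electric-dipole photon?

forbidden

l: 0 → 4 (Δl = +4). Δl = ±1 ✗.
The transition is electric-dipole forbidden.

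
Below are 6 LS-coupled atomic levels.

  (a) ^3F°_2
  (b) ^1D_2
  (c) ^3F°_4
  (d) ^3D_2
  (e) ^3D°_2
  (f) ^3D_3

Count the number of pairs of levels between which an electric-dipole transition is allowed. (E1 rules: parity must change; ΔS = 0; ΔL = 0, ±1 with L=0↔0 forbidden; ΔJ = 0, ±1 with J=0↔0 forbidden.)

5

(a)–(b): forbidden (ΔS).
(a)–(c): forbidden (parity, ΔJ).
(a)–(d): allowed.
(a)–(e): forbidden (parity).
(a)–(f): allowed.
(b)–(c): forbidden (ΔS, ΔJ).
(b)–(d): forbidden (parity, ΔS).
(b)–(e): forbidden (ΔS).
(b)–(f): forbidden (parity, ΔS).
(c)–(d): forbidden (ΔJ).
(c)–(e): forbidden (parity, ΔJ).
(c)–(f): allowed.
(d)–(e): allowed.
(d)–(f): forbidden (parity).
(e)–(f): allowed.
Allowed pairs: 5 of 15.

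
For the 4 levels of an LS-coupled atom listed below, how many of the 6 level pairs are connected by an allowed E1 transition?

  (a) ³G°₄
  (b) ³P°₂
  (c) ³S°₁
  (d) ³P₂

2

(a)–(b): forbidden (parity, ΔL, ΔJ).
(a)–(c): forbidden (parity, ΔL, ΔJ).
(a)–(d): forbidden (ΔL, ΔJ).
(b)–(c): forbidden (parity).
(b)–(d): allowed.
(c)–(d): allowed.
Allowed pairs: 2 of 6.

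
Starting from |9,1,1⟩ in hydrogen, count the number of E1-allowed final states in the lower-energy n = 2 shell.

1

E1 requires Δl = ±1, so l_f ∈ {0, 2}; with 0 ≤ l_f ≤ n_f−1 = 1, the allowed l_f values are {0}.
For l_f = 0: m_f ∈ {m_i−1, m_i, m_i+1} ∩ [−0, 0] = {0} → 1 state.
Total: 1.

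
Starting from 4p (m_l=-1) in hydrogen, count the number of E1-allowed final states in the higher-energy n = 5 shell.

4

E1 requires Δl = ±1, so l_f ∈ {0, 2}; with 0 ≤ l_f ≤ n_f−1 = 4, the allowed l_f values are {0, 2}.
For l_f = 0: m_f ∈ {m_i−1, m_i, m_i+1} ∩ [−0, 0] = {0} → 1 state.
For l_f = 2: m_f ∈ {m_i−1, m_i, m_i+1} ∩ [−2, 2] = {-2, -1, 0} → 3 states.
Total: 4.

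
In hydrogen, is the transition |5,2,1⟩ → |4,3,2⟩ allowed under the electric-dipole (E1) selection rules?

l: 2 → 3 (Δl = +1). Δl = ±1 passes.
Δm_l = 2 − (1) = +1. E1 requires Δm_l = 0, ±1: passes.
All E1 selection rules are satisfied.

allowed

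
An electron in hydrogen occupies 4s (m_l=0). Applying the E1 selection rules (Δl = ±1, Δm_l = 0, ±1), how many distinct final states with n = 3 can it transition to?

E1 requires Δl = ±1, so l_f ∈ {-1, 1}; with 0 ≤ l_f ≤ n_f−1 = 2, the allowed l_f values are {1}.
For l_f = 1: m_f ∈ {m_i−1, m_i, m_i+1} ∩ [−1, 1] = {-1, 0, 1} → 3 states.
Total: 3.

3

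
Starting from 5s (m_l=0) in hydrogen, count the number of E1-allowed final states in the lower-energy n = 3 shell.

E1 requires Δl = ±1, so l_f ∈ {-1, 1}; with 0 ≤ l_f ≤ n_f−1 = 2, the allowed l_f values are {1}.
For l_f = 1: m_f ∈ {m_i−1, m_i, m_i+1} ∩ [−1, 1] = {-1, 0, 1} → 3 states.
Total: 3.

3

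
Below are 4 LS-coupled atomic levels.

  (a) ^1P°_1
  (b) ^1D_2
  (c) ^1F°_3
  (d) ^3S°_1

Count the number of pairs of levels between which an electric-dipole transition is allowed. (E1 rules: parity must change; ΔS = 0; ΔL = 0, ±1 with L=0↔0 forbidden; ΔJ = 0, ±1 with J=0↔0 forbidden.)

(a)–(b): allowed.
(a)–(c): forbidden (parity, ΔL, ΔJ).
(a)–(d): forbidden (parity, ΔS).
(b)–(c): allowed.
(b)–(d): forbidden (ΔS, ΔL).
(c)–(d): forbidden (parity, ΔS, ΔL, ΔJ).
Allowed pairs: 2 of 6.

2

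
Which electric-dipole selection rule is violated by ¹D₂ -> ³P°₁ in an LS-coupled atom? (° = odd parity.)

Parity must change: even → odd — satisfied.
ΔS = 0: S: 0 → 1 — violated.
ΔJ = 0, ±1 (not J=0↔0): J: 2 → 1, ΔJ = -1 — satisfied.
ΔL = 0, ±1 (not L=0↔0): L: 2 → 1, ΔL = -1 — satisfied.

the ΔS = 0 rule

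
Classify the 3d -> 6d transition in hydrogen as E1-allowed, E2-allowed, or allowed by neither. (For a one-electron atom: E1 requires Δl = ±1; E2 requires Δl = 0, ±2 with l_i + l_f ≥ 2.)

E2

Δl = 2 − 2 = +0; l_i + l_f = 4.
E1 (Δl = ±1): not satisfied.
E2 (Δl = 0,±2, l_i+l_f ≥ 2): satisfied.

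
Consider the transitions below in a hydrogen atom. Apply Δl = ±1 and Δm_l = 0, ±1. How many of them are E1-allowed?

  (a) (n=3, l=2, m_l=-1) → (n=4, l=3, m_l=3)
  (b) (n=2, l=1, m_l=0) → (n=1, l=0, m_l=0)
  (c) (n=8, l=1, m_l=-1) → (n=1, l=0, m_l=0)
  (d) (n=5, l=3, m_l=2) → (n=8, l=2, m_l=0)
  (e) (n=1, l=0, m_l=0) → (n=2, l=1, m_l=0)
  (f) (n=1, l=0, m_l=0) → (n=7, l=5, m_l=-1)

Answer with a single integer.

(a) forbidden — Δm_l = +4 (E1 requires Δm_l = 0, ±1)
(b) allowed
(c) allowed
(d) forbidden — Δm_l = -2 (E1 requires Δm_l = 0, ±1)
(e) allowed
(f) forbidden — Δl = +5 (E1 requires Δl = ±1)
Total allowed: 3 of 6.

3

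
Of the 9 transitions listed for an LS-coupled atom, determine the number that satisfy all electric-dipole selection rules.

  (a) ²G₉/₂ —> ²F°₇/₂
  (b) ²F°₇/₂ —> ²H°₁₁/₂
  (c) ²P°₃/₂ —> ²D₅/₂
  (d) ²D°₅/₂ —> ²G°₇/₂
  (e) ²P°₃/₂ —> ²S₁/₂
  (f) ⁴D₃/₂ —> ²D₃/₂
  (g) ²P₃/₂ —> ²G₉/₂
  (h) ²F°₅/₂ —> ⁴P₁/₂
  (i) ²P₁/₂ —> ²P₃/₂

3

(a) allowed
(b) forbidden (parity, ΔL, ΔJ fail)
(c) allowed
(d) forbidden (parity, ΔL fail)
(e) allowed
(f) forbidden (parity, ΔS fail)
(g) forbidden (parity, ΔL, ΔJ fail)
(h) forbidden (ΔS, ΔL, ΔJ fail)
(i) forbidden (parity fails)
Total allowed: 3 of 9.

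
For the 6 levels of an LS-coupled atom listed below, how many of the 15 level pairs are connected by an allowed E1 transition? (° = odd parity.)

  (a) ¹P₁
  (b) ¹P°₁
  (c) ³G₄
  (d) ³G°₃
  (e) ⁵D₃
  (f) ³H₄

3

(a)–(b): allowed.
(a)–(c): forbidden (parity, ΔS, ΔL, ΔJ).
(a)–(d): forbidden (ΔS, ΔL, ΔJ).
(a)–(e): forbidden (parity, ΔS, ΔJ).
(a)–(f): forbidden (parity, ΔS, ΔL, ΔJ).
(b)–(c): forbidden (ΔS, ΔL, ΔJ).
(b)–(d): forbidden (parity, ΔS, ΔL, ΔJ).
(b)–(e): forbidden (ΔS, ΔJ).
(b)–(f): forbidden (ΔS, ΔL, ΔJ).
(c)–(d): allowed.
(c)–(e): forbidden (parity, ΔS, ΔL).
(c)–(f): forbidden (parity).
(d)–(e): forbidden (ΔS, ΔL).
(d)–(f): allowed.
(e)–(f): forbidden (parity, ΔS, ΔL).
Allowed pairs: 3 of 15.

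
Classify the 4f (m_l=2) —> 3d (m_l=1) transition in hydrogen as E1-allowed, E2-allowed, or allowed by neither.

E1

Δl = 2 − 3 = -1; l_i + l_f = 5.
Δm_l = -1.
E1 (Δl = ±1, |Δm_l| ≤ 1): satisfied.
E2 (Δl = 0,±2, l_i+l_f ≥ 2, |Δm_l| ≤ 2): not satisfied.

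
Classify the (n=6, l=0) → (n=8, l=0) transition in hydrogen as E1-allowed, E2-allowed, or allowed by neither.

neither

Δl = 0 − 0 = +0; l_i + l_f = 0.
E1 (Δl = ±1): not satisfied.
E2 (Δl = 0,±2, l_i+l_f ≥ 2): not satisfied.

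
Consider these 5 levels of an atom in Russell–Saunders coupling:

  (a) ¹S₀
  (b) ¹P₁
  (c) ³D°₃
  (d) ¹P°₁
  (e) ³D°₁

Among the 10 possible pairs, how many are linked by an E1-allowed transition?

2

(a)–(b): forbidden (parity).
(a)–(c): forbidden (ΔS, ΔL, ΔJ).
(a)–(d): allowed.
(a)–(e): forbidden (ΔS, ΔL).
(b)–(c): forbidden (ΔS, ΔJ).
(b)–(d): allowed.
(b)–(e): forbidden (ΔS).
(c)–(d): forbidden (parity, ΔS, ΔJ).
(c)–(e): forbidden (parity, ΔJ).
(d)–(e): forbidden (parity, ΔS).
Allowed pairs: 2 of 10.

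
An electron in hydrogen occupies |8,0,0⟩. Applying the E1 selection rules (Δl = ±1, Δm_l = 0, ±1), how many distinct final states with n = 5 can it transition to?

E1 requires Δl = ±1, so l_f ∈ {-1, 1}; with 0 ≤ l_f ≤ n_f−1 = 4, the allowed l_f values are {1}.
For l_f = 1: m_f ∈ {m_i−1, m_i, m_i+1} ∩ [−1, 1] = {-1, 0, 1} → 3 states.
Total: 3.

3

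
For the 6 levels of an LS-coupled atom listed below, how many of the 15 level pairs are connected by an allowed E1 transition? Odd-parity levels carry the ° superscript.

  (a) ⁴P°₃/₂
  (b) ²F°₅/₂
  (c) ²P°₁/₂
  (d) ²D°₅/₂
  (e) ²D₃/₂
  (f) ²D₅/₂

(a)–(b): forbidden (parity, ΔS, ΔL).
(a)–(c): forbidden (parity, ΔS).
(a)–(d): forbidden (parity, ΔS).
(a)–(e): forbidden (ΔS).
(a)–(f): forbidden (ΔS).
(b)–(c): forbidden (parity, ΔL, ΔJ).
(b)–(d): forbidden (parity).
(b)–(e): allowed.
(b)–(f): allowed.
(c)–(d): forbidden (parity, ΔJ).
(c)–(e): allowed.
(c)–(f): forbidden (ΔJ).
(d)–(e): allowed.
(d)–(f): allowed.
(e)–(f): forbidden (parity).
Allowed pairs: 5 of 15.

5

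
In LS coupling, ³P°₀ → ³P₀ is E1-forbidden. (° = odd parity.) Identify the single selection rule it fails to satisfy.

the J=0 ↔ J=0 exclusion

Parity must change: odd → even — ✓.
ΔS = 0: S: 1 → 1 — ✓.
ΔL = 0, ±1 (not L=0↔0): L: 1 → 1, ΔL = +0 — ✓.
ΔJ = 0, ±1 (not J=0↔0): J: 0 → 0, ΔJ = +0 — ✗.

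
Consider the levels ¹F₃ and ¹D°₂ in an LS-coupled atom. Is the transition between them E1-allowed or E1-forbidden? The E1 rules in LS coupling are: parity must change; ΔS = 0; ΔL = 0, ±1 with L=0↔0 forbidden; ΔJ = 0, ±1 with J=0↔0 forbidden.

ΔJ = 0, ±1 (not J=0↔0): J: 3 → 2, ΔJ = -1 — ✓.
Parity must change: even → odd — ✓.
ΔS = 0: S: 0 → 0 — ✓.
ΔL = 0, ±1 (not L=0↔0): L: 3 → 2, ΔL = -1 — ✓.
All four E1 rules are satisfied.

allowed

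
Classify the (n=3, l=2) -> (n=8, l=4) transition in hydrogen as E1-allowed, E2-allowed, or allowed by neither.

Δl = 4 − 2 = +2; l_i + l_f = 6.
E1 (Δl = ±1): not satisfied.
E2 (Δl = 0,±2, l_i+l_f ≥ 2): satisfied.

E2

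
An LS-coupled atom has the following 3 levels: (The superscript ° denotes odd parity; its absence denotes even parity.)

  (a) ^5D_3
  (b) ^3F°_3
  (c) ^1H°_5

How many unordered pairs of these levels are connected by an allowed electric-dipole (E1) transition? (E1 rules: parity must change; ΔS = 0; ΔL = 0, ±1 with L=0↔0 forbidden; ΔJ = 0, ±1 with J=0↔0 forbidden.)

0

(a)–(b): forbidden (ΔS).
(a)–(c): forbidden (ΔS, ΔL, ΔJ).
(b)–(c): forbidden (parity, ΔS, ΔL, ΔJ).
Allowed pairs: 0 of 3.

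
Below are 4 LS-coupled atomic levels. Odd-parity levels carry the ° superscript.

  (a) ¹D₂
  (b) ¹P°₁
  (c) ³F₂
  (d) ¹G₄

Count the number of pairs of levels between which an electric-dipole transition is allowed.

(a)–(b): allowed.
(a)–(c): forbidden (parity, ΔS).
(a)–(d): forbidden (parity, ΔL, ΔJ).
(b)–(c): forbidden (ΔS, ΔL).
(b)–(d): forbidden (ΔL, ΔJ).
(c)–(d): forbidden (parity, ΔS, ΔJ).
Allowed pairs: 1 of 6.

1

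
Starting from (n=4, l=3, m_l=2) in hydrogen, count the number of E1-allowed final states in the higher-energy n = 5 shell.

5

E1 requires Δl = ±1, so l_f ∈ {2, 4}; with 0 ≤ l_f ≤ n_f−1 = 4, the allowed l_f values are {2, 4}.
For l_f = 2: m_f ∈ {m_i−1, m_i, m_i+1} ∩ [−2, 2] = {1, 2} → 2 states.
For l_f = 4: m_f ∈ {m_i−1, m_i, m_i+1} ∩ [−4, 4] = {1, 2, 3} → 3 states.
Total: 5.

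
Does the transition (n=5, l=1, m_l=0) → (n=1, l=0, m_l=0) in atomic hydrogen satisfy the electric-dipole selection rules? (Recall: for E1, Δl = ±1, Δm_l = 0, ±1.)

allowed

l: 1 → 0 (Δl = -1). Δl = ±1 satisfied.
m_l: 0 → 0 (Δm_l = +0). |Δm_l| ≤ 1 satisfied.
All E1 selection rules are satisfied.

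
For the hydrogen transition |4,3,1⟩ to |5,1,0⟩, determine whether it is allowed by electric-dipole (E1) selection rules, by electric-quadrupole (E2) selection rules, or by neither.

E2

Δl = 1 − 3 = -2; l_i + l_f = 4.
Δm_l = -1.
E1 (Δl = ±1, |Δm_l| ≤ 1): not satisfied.
E2 (Δl = 0,±2, l_i+l_f ≥ 2, |Δm_l| ≤ 2): satisfied.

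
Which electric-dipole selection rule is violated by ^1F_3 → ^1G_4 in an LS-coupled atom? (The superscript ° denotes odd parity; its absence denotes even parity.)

parity

Reading off the term symbols: S 0→0, L 3→4, J 3→4, parity even→even.
Parity must change: even → even — violated.
ΔL = 0, ±1 (not L=0↔0): L: 3 → 4, ΔL = +1 — satisfied.
ΔS = 0: S: 0 → 0 — satisfied.
ΔJ = 0, ±1 (not J=0↔0): J: 3 → 4, ΔJ = +1 — satisfied.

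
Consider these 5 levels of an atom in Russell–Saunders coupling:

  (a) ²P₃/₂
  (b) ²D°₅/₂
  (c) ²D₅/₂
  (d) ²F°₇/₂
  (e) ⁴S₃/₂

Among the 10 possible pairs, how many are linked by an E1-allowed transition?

(a)–(b): allowed.
(a)–(c): forbidden (parity).
(a)–(d): forbidden (ΔL, ΔJ).
(a)–(e): forbidden (parity, ΔS).
(b)–(c): allowed.
(b)–(d): forbidden (parity).
(b)–(e): forbidden (ΔS, ΔL).
(c)–(d): allowed.
(c)–(e): forbidden (parity, ΔS, ΔL).
(d)–(e): forbidden (ΔS, ΔL, ΔJ).
Allowed pairs: 3 of 10.

3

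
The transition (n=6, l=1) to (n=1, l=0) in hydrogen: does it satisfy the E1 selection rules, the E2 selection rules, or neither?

Δl = 0 − 1 = -1; l_i + l_f = 1.
E1 (Δl = ±1): satisfied.
E2 (Δl = 0,±2, l_i+l_f ≥ 2): not satisfied.

E1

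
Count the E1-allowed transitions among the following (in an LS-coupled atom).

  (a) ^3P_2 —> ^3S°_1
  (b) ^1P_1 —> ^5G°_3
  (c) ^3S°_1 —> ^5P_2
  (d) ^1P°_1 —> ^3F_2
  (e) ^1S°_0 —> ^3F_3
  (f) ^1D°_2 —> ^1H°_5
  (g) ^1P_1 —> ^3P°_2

1

(a) allowed
(b) forbidden (ΔS, ΔL, ΔJ fail)
(c) forbidden (ΔS fails)
(d) forbidden (ΔS, ΔL fail)
(e) forbidden (ΔS, ΔL, ΔJ fail)
(f) forbidden (parity, ΔL, ΔJ fail)
(g) forbidden (ΔS fails)
Total allowed: 1 of 7.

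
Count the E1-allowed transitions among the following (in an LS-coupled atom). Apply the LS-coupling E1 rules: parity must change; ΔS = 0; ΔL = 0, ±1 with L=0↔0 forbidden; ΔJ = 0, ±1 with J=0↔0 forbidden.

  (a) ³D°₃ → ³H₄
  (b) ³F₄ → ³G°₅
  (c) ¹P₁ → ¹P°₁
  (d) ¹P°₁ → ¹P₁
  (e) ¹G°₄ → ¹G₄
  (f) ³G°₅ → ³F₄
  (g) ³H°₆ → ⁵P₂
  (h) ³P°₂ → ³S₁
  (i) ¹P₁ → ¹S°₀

(a) forbidden (ΔL fails)
(b) allowed
(c) allowed
(d) allowed
(e) allowed
(f) allowed
(g) forbidden (ΔS, ΔL, ΔJ fail)
(h) allowed
(i) allowed
Total allowed: 7 of 9.

7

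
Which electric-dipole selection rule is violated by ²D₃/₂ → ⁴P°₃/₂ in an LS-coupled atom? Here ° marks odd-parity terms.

the ΔS = 0 rule

Parity must change: even → odd — satisfied.
ΔL = 0, ±1 (not L=0↔0): L: 2 → 1, ΔL = -1 — satisfied.
ΔS = 0: S: 1/2 → 3/2 — violated.
ΔJ = 0, ±1 (not J=0↔0): J: 3/2 → 3/2, ΔJ = +0 — satisfied.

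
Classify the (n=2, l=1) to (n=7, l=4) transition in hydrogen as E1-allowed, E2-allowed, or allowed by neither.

neither

Δl = 4 − 1 = +3; l_i + l_f = 5.
E1 (Δl = ±1): not satisfied.
E2 (Δl = 0,±2, l_i+l_f ≥ 2): not satisfied.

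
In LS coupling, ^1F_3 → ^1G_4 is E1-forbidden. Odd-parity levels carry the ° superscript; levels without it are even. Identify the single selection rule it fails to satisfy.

Initial level: S=0, L=3, J=3, parity even. Final level: S=0, L=4, J=4, parity even.
Parity must change: even → even — fails.
ΔS = 0: S: 0 → 0 — ok.
ΔL = 0, ±1 (not L=0↔0): L: 3 → 4, ΔL = +1 — ok.
ΔJ = 0, ±1 (not J=0↔0): J: 3 → 4, ΔJ = +1 — ok.

parity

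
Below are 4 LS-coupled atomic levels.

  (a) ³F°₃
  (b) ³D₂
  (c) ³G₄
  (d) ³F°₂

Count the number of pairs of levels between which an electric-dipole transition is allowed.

(a)–(b): allowed.
(a)–(c): allowed.
(a)–(d): forbidden (parity).
(b)–(c): forbidden (parity, ΔL, ΔJ).
(b)–(d): allowed.
(c)–(d): forbidden (ΔJ).
Allowed pairs: 3 of 6.

3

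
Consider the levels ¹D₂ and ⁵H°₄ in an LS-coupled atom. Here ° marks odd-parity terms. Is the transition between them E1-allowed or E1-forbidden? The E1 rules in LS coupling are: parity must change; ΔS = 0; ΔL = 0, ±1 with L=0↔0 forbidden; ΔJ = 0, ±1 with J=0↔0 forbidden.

Initial level: S=0, L=2, J=2, parity even. Final level: S=2, L=5, J=4, parity odd.
Parity must change: even → odd — satisfied.
ΔS = 0: S: 0 → 2 — violated.
ΔL = 0, ±1 (not L=0↔0): L: 2 → 5, ΔL = +3 — violated.
ΔJ = 0, ±1 (not J=0↔0): J: 2 → 4, ΔJ = +2 — violated.
Rule(s) violated: ΔS, ΔL, ΔJ.

forbidden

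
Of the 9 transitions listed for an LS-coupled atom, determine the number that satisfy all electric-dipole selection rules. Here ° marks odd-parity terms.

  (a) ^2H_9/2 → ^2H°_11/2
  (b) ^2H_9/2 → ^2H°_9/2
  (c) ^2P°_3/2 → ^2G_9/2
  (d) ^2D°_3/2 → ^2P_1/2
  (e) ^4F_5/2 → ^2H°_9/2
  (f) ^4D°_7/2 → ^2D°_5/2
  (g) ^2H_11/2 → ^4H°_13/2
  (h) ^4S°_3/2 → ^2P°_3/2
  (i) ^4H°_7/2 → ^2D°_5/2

(a) allowed
(b) allowed
(c) forbidden (ΔL, ΔJ fail)
(d) allowed
(e) forbidden (ΔS, ΔL, ΔJ fail)
(f) forbidden (parity, ΔS fail)
(g) forbidden (ΔS fails)
(h) forbidden (parity, ΔS fail)
(i) forbidden (parity, ΔS, ΔL fail)
Total allowed: 3 of 9.

3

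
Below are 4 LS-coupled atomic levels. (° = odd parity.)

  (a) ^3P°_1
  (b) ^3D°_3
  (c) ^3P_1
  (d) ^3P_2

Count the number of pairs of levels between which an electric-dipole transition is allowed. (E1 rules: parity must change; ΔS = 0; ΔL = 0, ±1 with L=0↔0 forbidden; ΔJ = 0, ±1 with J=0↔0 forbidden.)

(a)–(b): forbidden (parity, ΔJ).
(a)–(c): allowed.
(a)–(d): allowed.
(b)–(c): forbidden (ΔJ).
(b)–(d): allowed.
(c)–(d): forbidden (parity).
Allowed pairs: 3 of 6.

3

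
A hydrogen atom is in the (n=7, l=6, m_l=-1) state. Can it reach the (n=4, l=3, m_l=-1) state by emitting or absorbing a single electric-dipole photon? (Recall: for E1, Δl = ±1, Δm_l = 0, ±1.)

Initial l = 6, final l = 3, so Δl = -3. E1 requires Δl = ±1: violated.
Δm_l = -1 − (-1) = +0. E1 requires Δm_l = 0, ±1: satisfied.
The transition is electric-dipole forbidden.

forbidden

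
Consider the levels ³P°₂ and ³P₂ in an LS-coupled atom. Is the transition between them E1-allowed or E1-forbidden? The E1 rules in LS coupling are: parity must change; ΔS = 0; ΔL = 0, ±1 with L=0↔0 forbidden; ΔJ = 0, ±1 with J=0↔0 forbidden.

allowed

Parity must change: odd → even — satisfied.
ΔS = 0: S: 1 → 1 — satisfied.
ΔL = 0, ±1 (not L=0↔0): L: 1 → 1, ΔL = +0 — satisfied.
ΔJ = 0, ±1 (not J=0↔0): J: 2 → 2, ΔJ = +0 — satisfied.
All four E1 rules are satisfied.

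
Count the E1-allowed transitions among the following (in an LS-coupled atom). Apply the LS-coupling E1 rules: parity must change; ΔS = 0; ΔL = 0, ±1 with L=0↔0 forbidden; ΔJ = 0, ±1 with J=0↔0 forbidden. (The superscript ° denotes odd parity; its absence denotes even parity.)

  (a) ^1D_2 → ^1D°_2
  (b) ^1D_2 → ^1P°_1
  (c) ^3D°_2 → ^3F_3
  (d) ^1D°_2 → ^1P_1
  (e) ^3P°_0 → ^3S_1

(a) allowed
(b) allowed
(c) allowed
(d) allowed
(e) allowed
Total allowed: 5 of 5.

5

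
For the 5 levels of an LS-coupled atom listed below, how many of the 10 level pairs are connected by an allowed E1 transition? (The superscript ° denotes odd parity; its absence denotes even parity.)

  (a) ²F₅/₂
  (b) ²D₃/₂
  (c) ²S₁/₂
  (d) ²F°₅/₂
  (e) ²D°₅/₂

(a)–(b): forbidden (parity).
(a)–(c): forbidden (parity, ΔL, ΔJ).
(a)–(d): allowed.
(a)–(e): allowed.
(b)–(c): forbidden (parity, ΔL).
(b)–(d): allowed.
(b)–(e): allowed.
(c)–(d): forbidden (ΔL, ΔJ).
(c)–(e): forbidden (ΔL, ΔJ).
(d)–(e): forbidden (parity).
Allowed pairs: 4 of 10.

4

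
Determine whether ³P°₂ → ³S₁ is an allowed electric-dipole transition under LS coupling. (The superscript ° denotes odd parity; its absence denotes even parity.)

Reading off the term symbols: S 1→1, L 1→0, J 2→1, parity odd→even.
ΔL = 0, ±1 (not L=0↔0): L: 1 → 0, ΔL = -1 — ok.
ΔJ = 0, ±1 (not J=0↔0): J: 2 → 1, ΔJ = -1 — ok.
ΔS = 0: S: 1 → 1 — ok.
Parity must change: odd → even — ok.
All four E1 rules are satisfied.

allowed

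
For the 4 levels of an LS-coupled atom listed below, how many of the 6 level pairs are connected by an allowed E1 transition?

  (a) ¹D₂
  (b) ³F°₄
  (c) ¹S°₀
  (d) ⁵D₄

(a)–(b): forbidden (ΔS, ΔJ).
(a)–(c): forbidden (ΔL, ΔJ).
(a)–(d): forbidden (parity, ΔS, ΔJ).
(b)–(c): forbidden (parity, ΔS, ΔL, ΔJ).
(b)–(d): forbidden (ΔS).
(c)–(d): forbidden (ΔS, ΔL, ΔJ).
Allowed pairs: 0 of 6.

0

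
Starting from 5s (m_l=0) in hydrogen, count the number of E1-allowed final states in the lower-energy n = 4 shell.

3

E1 requires Δl = ±1, so l_f ∈ {-1, 1}; with 0 ≤ l_f ≤ n_f−1 = 3, the allowed l_f values are {1}.
For l_f = 1: m_f ∈ {m_i−1, m_i, m_i+1} ∩ [−1, 1] = {-1, 0, 1} → 3 states.
Total: 3.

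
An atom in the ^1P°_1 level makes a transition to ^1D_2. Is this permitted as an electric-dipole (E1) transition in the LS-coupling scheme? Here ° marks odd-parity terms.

allowed

ΔS = 0: S: 0 → 0 — passes.
ΔL = 0, ±1 (not L=0↔0): L: 1 → 2, ΔL = +1 — passes.
ΔJ = 0, ±1 (not J=0↔0): J: 1 → 2, ΔJ = +1 — passes.
Parity must change: odd → even — passes.
All four E1 rules are satisfied.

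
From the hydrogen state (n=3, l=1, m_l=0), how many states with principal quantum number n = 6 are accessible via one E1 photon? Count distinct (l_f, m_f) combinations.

E1 requires Δl = ±1, so l_f ∈ {0, 2}; with 0 ≤ l_f ≤ n_f−1 = 5, the allowed l_f values are {0, 2}.
For l_f = 0: m_f ∈ {m_i−1, m_i, m_i+1} ∩ [−0, 0] = {0} → 1 state.
For l_f = 2: m_f ∈ {m_i−1, m_i, m_i+1} ∩ [−2, 2] = {-1, 0, 1} → 3 states.
Total: 4.

4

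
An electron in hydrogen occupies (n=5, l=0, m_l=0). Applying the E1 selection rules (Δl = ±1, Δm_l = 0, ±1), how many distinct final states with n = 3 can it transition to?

E1 requires Δl = ±1, so l_f ∈ {-1, 1}; with 0 ≤ l_f ≤ n_f−1 = 2, the allowed l_f values are {1}.
For l_f = 1: m_f ∈ {m_i−1, m_i, m_i+1} ∩ [−1, 1] = {-1, 0, 1} → 3 states.
Total: 3.

3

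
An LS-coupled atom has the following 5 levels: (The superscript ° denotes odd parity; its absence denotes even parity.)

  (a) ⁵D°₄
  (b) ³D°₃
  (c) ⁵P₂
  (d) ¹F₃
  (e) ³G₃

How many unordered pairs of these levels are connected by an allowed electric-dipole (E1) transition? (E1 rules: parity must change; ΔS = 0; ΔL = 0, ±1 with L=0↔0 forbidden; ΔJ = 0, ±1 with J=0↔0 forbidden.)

(a)–(b): forbidden (parity, ΔS).
(a)–(c): forbidden (ΔJ).
(a)–(d): forbidden (ΔS).
(a)–(e): forbidden (ΔS, ΔL).
(b)–(c): forbidden (ΔS).
(b)–(d): forbidden (ΔS).
(b)–(e): forbidden (ΔL).
(c)–(d): forbidden (parity, ΔS, ΔL).
(c)–(e): forbidden (parity, ΔS, ΔL).
(d)–(e): forbidden (parity, ΔS).
Allowed pairs: 0 of 10.

0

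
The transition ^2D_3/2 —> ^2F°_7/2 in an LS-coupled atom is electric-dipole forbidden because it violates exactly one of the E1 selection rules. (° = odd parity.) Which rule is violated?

the ΔJ = 0, ±1 rule

ΔJ = 0, ±1 (not J=0↔0): J: 3/2 → 7/2, ΔJ = +2 — fails.
Parity must change: even → odd — passes.
ΔL = 0, ±1 (not L=0↔0): L: 2 → 3, ΔL = +1 — passes.
ΔS = 0: S: 1/2 → 1/2 — passes.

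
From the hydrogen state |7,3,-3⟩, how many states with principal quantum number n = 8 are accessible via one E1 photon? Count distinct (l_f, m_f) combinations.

E1 requires Δl = ±1, so l_f ∈ {2, 4}; with 0 ≤ l_f ≤ n_f−1 = 7, the allowed l_f values are {2, 4}.
For l_f = 2: m_f ∈ {m_i−1, m_i, m_i+1} ∩ [−2, 2] = {-2} → 1 state.
For l_f = 4: m_f ∈ {m_i−1, m_i, m_i+1} ∩ [−4, 4] = {-4, -3, -2} → 3 states.
Total: 4.

4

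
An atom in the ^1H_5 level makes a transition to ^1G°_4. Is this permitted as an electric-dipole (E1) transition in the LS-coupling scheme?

allowed

Parity must change: even → odd — ✓.
ΔS = 0: S: 0 → 0 — ✓.
ΔL = 0, ±1 (not L=0↔0): L: 5 → 4, ΔL = -1 — ✓.
ΔJ = 0, ±1 (not J=0↔0): J: 5 → 4, ΔJ = -1 — ✓.
All four E1 rules are satisfied.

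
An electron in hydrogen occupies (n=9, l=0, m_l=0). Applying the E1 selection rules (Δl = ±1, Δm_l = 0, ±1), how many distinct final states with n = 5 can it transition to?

E1 requires Δl = ±1, so l_f ∈ {-1, 1}; with 0 ≤ l_f ≤ n_f−1 = 4, the allowed l_f values are {1}.
For l_f = 1: m_f ∈ {m_i−1, m_i, m_i+1} ∩ [−1, 1] = {-1, 0, 1} → 3 states.
Total: 3.

3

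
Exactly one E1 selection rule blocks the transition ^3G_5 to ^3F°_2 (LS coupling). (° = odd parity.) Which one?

ΔS = 0: S: 1 → 1 — passes.
Parity must change: even → odd — passes.
ΔL = 0, ±1 (not L=0↔0): L: 4 → 3, ΔL = -1 — passes.
ΔJ = 0, ±1 (not J=0↔0): J: 5 → 2, ΔJ = -3 — fails.

the ΔJ = 0, ±1 rule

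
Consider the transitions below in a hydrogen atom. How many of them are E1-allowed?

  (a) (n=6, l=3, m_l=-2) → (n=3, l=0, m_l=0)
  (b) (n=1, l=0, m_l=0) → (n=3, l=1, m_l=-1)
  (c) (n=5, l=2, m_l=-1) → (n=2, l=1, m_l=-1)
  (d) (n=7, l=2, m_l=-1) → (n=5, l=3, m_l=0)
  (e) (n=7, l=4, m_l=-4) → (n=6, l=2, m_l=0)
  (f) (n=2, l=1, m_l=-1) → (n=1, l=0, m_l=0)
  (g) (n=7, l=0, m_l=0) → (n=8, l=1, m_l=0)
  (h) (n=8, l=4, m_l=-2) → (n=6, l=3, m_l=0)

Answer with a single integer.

5

(a) forbidden — Δl = -3 (E1 requires Δl = ±1); Δm_l = +2 (E1 requires Δm_l = 0, ±1)
(b) allowed
(c) allowed
(d) allowed
(e) forbidden — Δl = -2 (E1 requires Δl = ±1); Δm_l = +4 (E1 requires Δm_l = 0, ±1)
(f) allowed
(g) allowed
(h) forbidden — Δm_l = +2 (E1 requires Δm_l = 0, ±1)
Total allowed: 5 of 8.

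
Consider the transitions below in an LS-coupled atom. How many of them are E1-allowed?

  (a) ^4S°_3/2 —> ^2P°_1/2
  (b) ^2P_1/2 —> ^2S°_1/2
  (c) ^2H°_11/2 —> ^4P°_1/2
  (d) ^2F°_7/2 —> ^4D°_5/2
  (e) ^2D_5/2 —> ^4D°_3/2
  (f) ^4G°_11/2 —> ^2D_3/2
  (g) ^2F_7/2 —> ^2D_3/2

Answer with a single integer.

(a) forbidden (parity, ΔS fail)
(b) allowed
(c) forbidden (parity, ΔS, ΔL, ΔJ fail)
(d) forbidden (parity, ΔS fail)
(e) forbidden (ΔS fails)
(f) forbidden (ΔS, ΔL, ΔJ fail)
(g) forbidden (parity, ΔJ fail)
Total allowed: 1 of 7.

1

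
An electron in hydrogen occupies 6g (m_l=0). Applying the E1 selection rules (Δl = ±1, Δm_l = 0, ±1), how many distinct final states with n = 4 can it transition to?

3

E1 requires Δl = ±1, so l_f ∈ {3, 5}; with 0 ≤ l_f ≤ n_f−1 = 3, the allowed l_f values are {3}.
For l_f = 3: m_f ∈ {m_i−1, m_i, m_i+1} ∩ [−3, 3] = {-1, 0, 1} → 3 states.
Total: 3.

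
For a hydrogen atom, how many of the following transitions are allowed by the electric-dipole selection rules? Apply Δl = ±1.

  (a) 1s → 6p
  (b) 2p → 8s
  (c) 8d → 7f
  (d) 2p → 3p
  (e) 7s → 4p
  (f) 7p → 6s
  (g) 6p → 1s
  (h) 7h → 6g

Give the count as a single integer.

7

(a) allowed
(b) allowed
(c) allowed
(d) forbidden — Δl = +0 (E1 requires Δl = ±1)
(e) allowed
(f) allowed
(g) allowed
(h) allowed
Total allowed: 7 of 8.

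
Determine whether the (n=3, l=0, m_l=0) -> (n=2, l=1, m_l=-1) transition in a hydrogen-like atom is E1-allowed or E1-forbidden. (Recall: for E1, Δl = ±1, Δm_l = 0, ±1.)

allowed

l: 0 → 1 (Δl = +1). Δl = ±1 satisfied.
m_l: 0 → -1 (Δm_l = -1). |Δm_l| ≤ 1 satisfied.
All E1 selection rules are satisfied.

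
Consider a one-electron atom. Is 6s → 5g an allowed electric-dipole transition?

l: 0 → 4 (Δl = +4). Δl = ±1 ✗.
The transition is electric-dipole forbidden.

forbidden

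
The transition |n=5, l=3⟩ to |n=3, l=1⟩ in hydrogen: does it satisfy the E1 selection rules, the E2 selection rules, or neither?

E2

Δl = 1 − 3 = -2; l_i + l_f = 4.
E1 (Δl = ±1): not satisfied.
E2 (Δl = 0,±2, l_i+l_f ≥ 2): satisfied.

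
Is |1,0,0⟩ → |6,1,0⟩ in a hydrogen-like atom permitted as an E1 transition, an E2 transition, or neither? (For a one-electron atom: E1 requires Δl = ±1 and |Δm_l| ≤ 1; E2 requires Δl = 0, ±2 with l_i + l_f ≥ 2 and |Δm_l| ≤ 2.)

Δl = 1 − 0 = +1; l_i + l_f = 1.
Δm_l = +0.
E1 (Δl = ±1, |Δm_l| ≤ 1): satisfied.
E2 (Δl = 0,±2, l_i+l_f ≥ 2, |Δm_l| ≤ 2): not satisfied.

E1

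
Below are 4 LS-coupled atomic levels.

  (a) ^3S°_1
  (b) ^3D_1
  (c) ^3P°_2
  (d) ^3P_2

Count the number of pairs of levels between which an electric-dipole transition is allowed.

3

(a)–(b): forbidden (ΔL).
(a)–(c): forbidden (parity).
(a)–(d): allowed.
(b)–(c): allowed.
(b)–(d): forbidden (parity).
(c)–(d): allowed.
Allowed pairs: 3 of 6.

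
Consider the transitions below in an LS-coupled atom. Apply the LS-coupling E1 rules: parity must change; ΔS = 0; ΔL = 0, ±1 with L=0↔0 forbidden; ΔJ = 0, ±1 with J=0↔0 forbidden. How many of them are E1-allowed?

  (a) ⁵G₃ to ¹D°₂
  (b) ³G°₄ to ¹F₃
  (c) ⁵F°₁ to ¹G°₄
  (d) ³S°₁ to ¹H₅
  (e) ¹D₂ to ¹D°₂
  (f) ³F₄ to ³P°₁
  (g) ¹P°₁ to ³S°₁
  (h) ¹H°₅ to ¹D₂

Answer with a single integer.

1

(a) forbidden (ΔS, ΔL fail)
(b) forbidden (ΔS fails)
(c) forbidden (parity, ΔS, ΔJ fail)
(d) forbidden (ΔS, ΔL, ΔJ fail)
(e) allowed
(f) forbidden (ΔL, ΔJ fail)
(g) forbidden (parity, ΔS fail)
(h) forbidden (ΔL, ΔJ fail)
Total allowed: 1 of 8.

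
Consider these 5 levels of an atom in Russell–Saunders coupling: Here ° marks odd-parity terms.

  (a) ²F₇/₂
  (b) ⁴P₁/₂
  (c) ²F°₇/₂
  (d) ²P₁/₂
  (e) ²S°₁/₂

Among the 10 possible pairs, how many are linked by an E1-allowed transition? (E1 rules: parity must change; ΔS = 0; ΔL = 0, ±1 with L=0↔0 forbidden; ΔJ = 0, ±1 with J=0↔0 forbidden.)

2

(a)–(b): forbidden (parity, ΔS, ΔL, ΔJ).
(a)–(c): allowed.
(a)–(d): forbidden (parity, ΔL, ΔJ).
(a)–(e): forbidden (ΔL, ΔJ).
(b)–(c): forbidden (ΔS, ΔL, ΔJ).
(b)–(d): forbidden (parity, ΔS).
(b)–(e): forbidden (ΔS).
(c)–(d): forbidden (ΔL, ΔJ).
(c)–(e): forbidden (parity, ΔL, ΔJ).
(d)–(e): allowed.
Allowed pairs: 2 of 10.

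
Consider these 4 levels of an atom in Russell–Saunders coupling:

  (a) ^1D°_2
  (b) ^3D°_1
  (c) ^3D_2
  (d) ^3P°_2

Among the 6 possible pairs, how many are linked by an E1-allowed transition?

2

(a)–(b): forbidden (parity, ΔS).
(a)–(c): forbidden (ΔS).
(a)–(d): forbidden (parity, ΔS).
(b)–(c): allowed.
(b)–(d): forbidden (parity).
(c)–(d): allowed.
Allowed pairs: 2 of 6.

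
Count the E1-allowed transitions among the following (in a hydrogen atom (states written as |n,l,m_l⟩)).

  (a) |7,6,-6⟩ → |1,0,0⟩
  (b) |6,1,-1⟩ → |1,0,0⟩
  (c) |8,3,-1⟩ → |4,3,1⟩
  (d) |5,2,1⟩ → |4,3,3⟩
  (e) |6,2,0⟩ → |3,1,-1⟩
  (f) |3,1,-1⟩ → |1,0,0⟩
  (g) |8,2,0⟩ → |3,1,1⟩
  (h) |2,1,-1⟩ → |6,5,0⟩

4

(a) forbidden — Δl = -6 (E1 requires Δl = ±1); Δm_l = +6 (E1 requires Δm_l = 0, ±1)
(b) allowed
(c) forbidden — Δl = +0 (E1 requires Δl = ±1); Δm_l = +2 (E1 requires Δm_l = 0, ±1)
(d) forbidden — Δm_l = +2 (E1 requires Δm_l = 0, ±1)
(e) allowed
(f) allowed
(g) allowed
(h) forbidden — Δl = +4 (E1 requires Δl = ±1)
Total allowed: 4 of 8.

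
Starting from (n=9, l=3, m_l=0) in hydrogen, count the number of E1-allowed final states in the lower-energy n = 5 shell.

E1 requires Δl = ±1, so l_f ∈ {2, 4}; with 0 ≤ l_f ≤ n_f−1 = 4, the allowed l_f values are {2, 4}.
For l_f = 2: m_f ∈ {m_i−1, m_i, m_i+1} ∩ [−2, 2] = {-1, 0, 1} → 3 states.
For l_f = 4: m_f ∈ {m_i−1, m_i, m_i+1} ∩ [−4, 4] = {-1, 0, 1} → 3 states.
Total: 6.

6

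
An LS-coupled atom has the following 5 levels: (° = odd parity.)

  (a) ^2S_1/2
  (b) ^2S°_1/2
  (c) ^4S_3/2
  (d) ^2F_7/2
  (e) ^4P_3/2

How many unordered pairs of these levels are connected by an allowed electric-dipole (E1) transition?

(a)–(b): forbidden (ΔL).
(a)–(c): forbidden (parity, ΔS, ΔL).
(a)–(d): forbidden (parity, ΔL, ΔJ).
(a)–(e): forbidden (parity, ΔS).
(b)–(c): forbidden (ΔS, ΔL).
(b)–(d): forbidden (ΔL, ΔJ).
(b)–(e): forbidden (ΔS).
(c)–(d): forbidden (parity, ΔS, ΔL, ΔJ).
(c)–(e): forbidden (parity).
(d)–(e): forbidden (parity, ΔS, ΔL, ΔJ).
Allowed pairs: 0 of 10.

0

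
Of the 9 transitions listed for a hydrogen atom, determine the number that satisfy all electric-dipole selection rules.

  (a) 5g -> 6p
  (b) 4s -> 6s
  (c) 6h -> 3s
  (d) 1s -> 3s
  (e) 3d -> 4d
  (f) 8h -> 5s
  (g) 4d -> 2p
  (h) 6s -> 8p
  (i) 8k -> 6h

(a) forbidden — Δl = -3 (E1 requires Δl = ±1)
(b) forbidden — Δl = +0 (E1 requires Δl = ±1)
(c) forbidden — Δl = -5 (E1 requires Δl = ±1)
(d) forbidden — Δl = +0 (E1 requires Δl = ±1)
(e) forbidden — Δl = +0 (E1 requires Δl = ±1)
(f) forbidden — Δl = -5 (E1 requires Δl = ±1)
(g) allowed
(h) allowed
(i) forbidden — Δl = -2 (E1 requires Δl = ±1)
Total allowed: 2 of 9.

2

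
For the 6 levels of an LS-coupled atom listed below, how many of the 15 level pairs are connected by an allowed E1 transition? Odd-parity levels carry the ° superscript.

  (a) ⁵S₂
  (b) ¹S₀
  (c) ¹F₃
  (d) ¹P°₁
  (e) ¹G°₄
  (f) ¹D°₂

3

(a)–(b): forbidden (parity, ΔS, ΔL, ΔJ).
(a)–(c): forbidden (parity, ΔS, ΔL).
(a)–(d): forbidden (ΔS).
(a)–(e): forbidden (ΔS, ΔL, ΔJ).
(a)–(f): forbidden (ΔS, ΔL).
(b)–(c): forbidden (parity, ΔL, ΔJ).
(b)–(d): allowed.
(b)–(e): forbidden (ΔL, ΔJ).
(b)–(f): forbidden (ΔL, ΔJ).
(c)–(d): forbidden (ΔL, ΔJ).
(c)–(e): allowed.
(c)–(f): allowed.
(d)–(e): forbidden (parity, ΔL, ΔJ).
(d)–(f): forbidden (parity).
(e)–(f): forbidden (parity, ΔL, ΔJ).
Allowed pairs: 3 of 15.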